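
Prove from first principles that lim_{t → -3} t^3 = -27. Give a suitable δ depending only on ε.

δ = min(2, ε/49)

Let ε > 0. We seek δ > 0 with 0 < |t + 3| < δ ⇒ |t^3 + 27| < ε.
Factor: t^3 + 27 = (t + 3)(t^2 - 3t + 9), so |t^3 + 27| = |t + 3|·|t^2 - 3t + 9|.
Impose δ ≤ 2 so that |t| < 5; then |t^2 - 3t + 9| ≤ 49.
Hence |t^3 + 27| ≤ 49|t + 3|, which is < ε once |t + 3| < ε/49.
Take δ = min(2, ε/49). If 0 < |t + 3| < δ then both bounds hold and |t^3 + 27| ≤ 49|t + 3| < 49·(ε/49) = ε.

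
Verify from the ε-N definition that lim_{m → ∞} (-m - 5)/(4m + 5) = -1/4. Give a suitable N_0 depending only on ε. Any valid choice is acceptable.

N_0 = (15/16)/ε

Suppose ε > 0. For m ≥ 1, |(-m - 5)/(4m + 5) + 1/4| = |-15|/(4(4m + 5)) = 15/(4(4m + 5)).
Since 4m + 5 ≥ 4m for m ≥ 1, this is ≤ 15/(4·4m) = (15/16)/m.
So |(-m - 5)/(4m + 5) + 1/4| < ε whenever m > (15/16)/ε.
Take N_0 = (15/16)/ε. If m > N_0 then |(-m - 5)/(4m + 5) + 1/4| ≤ (15/16)/m < ε.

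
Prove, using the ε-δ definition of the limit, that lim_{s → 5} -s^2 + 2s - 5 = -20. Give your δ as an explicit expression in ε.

δ = min(2, ε/10)

Suppose ε > 0. We want δ > 0 such that 0 < |s − 5| < δ implies |(-s^2 + 2s - 5) + 20| < ε.
(-s^2 + 2s - 5) + 20 = -s^2 + 2s + 15 = (s − 5)(-s - 3).
So |(-s^2 + 2s - 5) + 20| = |s − 5|·|-s - 3|.
Require δ ≤ 2. Then |s − 5| < 2 gives |s| < 7, and by the triangle inequality |-s - 3| ≤ 7 + 3 = 10.
Hence |(-s^2 + 2s - 5) + 20| ≤ 10|s − 5| < ε provided |s − 5| < ε/10.
Take δ = min(2, ε/10). Then 0 < |s − 5| < δ gives both |s − 5| < 2 and |s − 5| < ε/10, so |(-s^2 + 2s - 5) + 20| < ε.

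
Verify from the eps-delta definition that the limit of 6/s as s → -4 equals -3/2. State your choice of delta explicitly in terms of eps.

Fix eps > 0. We seek delta > 0 such that 0 < |s + 4| < delta implies |6/s + 3/2| < eps.
|6/s + 3/2| = 6·|-4 − s|/(4·|s|) = 6|s + 4|/(4|s|).
Restrict delta ≤ 2. Then |s + 4| < 2 gives |s| > 2, so 4|s| > 8.
Then |6/s + 3/2| < 6|s + 4|/8, which is < eps when |s + 4| < (4/3)eps.
Take delta = min(2, (4/3)eps). Then 0 < |s + 4| < delta gives both |s + 4| < 2 and |s + 4| < (4/3)eps, so |6/s + 3/2| < eps.

delta = min(2, (4/3)eps)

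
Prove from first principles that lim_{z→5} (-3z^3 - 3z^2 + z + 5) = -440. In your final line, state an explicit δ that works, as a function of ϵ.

δ = min(1, ϵ/305)

Suppose ϵ > 0. We want δ > 0 such that 0 < |z − 5| < δ implies |(-3z^3 - 3z^2 + z + 5) + 440| < ϵ.
(-3z^3 - 3z^2 + z + 5) + 440 = -3z^3 - 3z^2 + z + 445 = (z − 5)(-3z^2 - 18z - 89).
So |(-3z^3 - 3z^2 + z + 5) + 440| = |z − 5|·|-3z^2 - 18z - 89|.
Assume first that |z − 5| < 1, so |z| < 6. Then |-3z^2 - 18z - 89| ≤ 3·6^2 + 18·6 + 89 = 305.
Hence |(-3z^3 - 3z^2 + z + 5) + 440| ≤ 305|z − 5| < ϵ provided |z − 5| < ϵ/305.
Take δ = min(1, ϵ/305). Then 0 < |z − 5| < δ gives both |z − 5| < 1 and |z − 5| < ϵ/305, so |(-3z^3 - 3z^2 + z + 5) + 440| < ϵ.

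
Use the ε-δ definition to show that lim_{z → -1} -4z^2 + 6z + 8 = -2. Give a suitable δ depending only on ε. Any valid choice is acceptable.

Suppose ε > 0. We want δ > 0 such that 0 < |z + 1| < δ implies |(-4z^2 + 6z + 8) + 2| < ε.
(-4z^2 + 6z + 8) + 2 = -4z^2 + 6z + 10 = (z + 1)(-4z + 10).
So |(-4z^2 + 6z + 8) + 2| = |z + 1|·|-4z + 10|.
Assume first that |z + 1| < 1, so |z| < 2. Then |-4z + 10| ≤ 4·2 + 10 = 18.
Hence |(-4z^2 + 6z + 8) + 2| ≤ 18|z + 1| < ε provided |z + 1| < ε/18.
Take δ = min(1, ε/18). Then 0 < |z + 1| < δ gives both |z + 1| < 1 and |z + 1| < ε/18, so |(-4z^2 + 6z + 8) + 2| < ε.

δ = min(1, ε/18)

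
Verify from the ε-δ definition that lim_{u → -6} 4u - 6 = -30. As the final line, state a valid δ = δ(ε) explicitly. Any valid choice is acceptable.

δ = ε/4

Fix ε > 0. We need δ > 0 so that 0 < |u + 6| < δ implies |(4u - 6) + 30| < ε.
Since (4u - 6) + 30 = 4(u + 6), we have |(4u - 6) + 30| = 4|u + 6|.
So 4|u + 6| < ε exactly when |u + 6| < ε/4.
Choosing δ = ε/4 gives |(4u - 6) + 30| = 4|u + 6| < ε whenever |u + 6| < δ.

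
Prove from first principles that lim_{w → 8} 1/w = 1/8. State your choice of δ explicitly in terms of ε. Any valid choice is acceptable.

Suppose ε > 0. We seek δ > 0 such that 0 < |w − 8| < δ implies |1/w − (1/8)| < ε.
|1/w − (1/8)| = |8 − w|/(8·|w|) = |w − 8|/(8|w|).
Require δ ≤ 4 so that |w| > 8 − 4 = 4, hence 8|w| > 32.
Then |1/w − (1/8)| < |w − 8|/32, which is < ε when |w − 8| < 32ε.
Take δ = min(4, 32ε). Then 0 < |w − 8| < δ gives both |w − 8| < 4 and |w − 8| < 32ε, so |1/w − (1/8)| < ε.

δ = min(4, 32ε)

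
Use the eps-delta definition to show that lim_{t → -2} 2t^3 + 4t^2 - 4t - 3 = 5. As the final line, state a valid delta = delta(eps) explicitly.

delta = min(2, eps/36)

Suppose eps > 0. We want delta > 0 such that 0 < |t + 2| < delta implies |(2t^3 + 4t^2 - 4t - 3) − 5| < eps.
(2t^3 + 4t^2 - 4t - 3) − 5 = 2t^3 + 4t^2 - 4t - 8 = (t + 2)(2t^2 - 4).
So |(2t^3 + 4t^2 - 4t - 3) − 5| = |t + 2|·|2t^2 - 4|.
Require delta ≤ 2. Then |t + 2| < 2 gives |t| < 4, and by the triangle inequality |2t^2 - 4| ≤ 2·4^2 + 4 = 36.
Hence |(2t^3 + 4t^2 - 4t - 3) − 5| ≤ 36|t + 2| < eps provided |t + 2| < eps/36.
Choosing delta = min(2, eps/36) ensures both conditions, hence |(2t^3 + 4t^2 - 4t - 3) − 5| < eps.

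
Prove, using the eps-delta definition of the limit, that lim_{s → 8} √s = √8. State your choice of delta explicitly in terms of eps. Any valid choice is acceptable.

Fix eps > 0. We want delta > 0 such that 0 < |s − 8| < delta implies |√s − √8| < eps.
Multiplying by the conjugate, |√s − √8| = |s − 8|/(√s + √8).
Restrict delta ≤ 8 so that |s − 8| < 8 forces s > 0, and then √s + √8 > √8.
Hence |√s − √8| < |s − 8|/√8, which is < eps once |s − 8| < √8·eps.
Take delta = min(8, √8·eps). If 0 < |s − 8| < delta then s > 0 and |√s − √8| < |s − 8|/√8 < eps.

delta = min(8, √8·eps)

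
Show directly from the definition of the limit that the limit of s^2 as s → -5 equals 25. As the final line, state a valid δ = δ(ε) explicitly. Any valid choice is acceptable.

δ = min(2, ε/12)

Suppose ε > 0. We seek δ > 0 with 0 < |s + 5| < δ ⇒ |s^2 − 25| < ε.
Factor: s^2 − 25 = (s + 5)(s - 5), so |s^2 − 25| = |s + 5|·|s - 5|.
Restrict δ ≤ 2. Then |s + 5| < 2 gives |s| < 7, so by the triangle inequality |s - 5| ≤ 7 + 5 = 12.
Hence |s^2 − 25| ≤ 12|s + 5|, which is < ε once |s + 5| < ε/12.
Take δ = min(2, ε/12). If 0 < |s + 5| < δ then both bounds hold and |s^2 − 25| ≤ 12|s + 5| < 12·(ε/12) = ε.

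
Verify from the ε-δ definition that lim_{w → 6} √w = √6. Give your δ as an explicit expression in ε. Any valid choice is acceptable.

Let ε > 0. We want δ > 0 such that 0 < |w − 6| < δ implies |√w − √6| < ε.
Multiplying by the conjugate, |√w − √6| = |w − 6|/(√w + √6).
Restrict δ ≤ 6 so that |w − 6| < 6 forces w > 0, and then √w + √6 > √6.
Hence |√w − √6| < |w − 6|/√6, which is < ε once |w − 6| < √6·ε.
Take δ = min(6, √6·ε). If 0 < |w − 6| < δ then w > 0 and |√w − √6| < |w − 6|/√6 < ε.

δ = min(6, √6·ε)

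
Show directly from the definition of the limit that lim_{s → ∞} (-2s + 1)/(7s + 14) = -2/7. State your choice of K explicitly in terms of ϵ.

K = (5/7)/ϵ

Fix ϵ > 0. We seek K > 0 such that s > K implies |(-2s + 1)/(7s + 14) + 2/7| < ϵ.
(-2s + 1)/(7s + 14) + 2/7 = (7(-2s + 1) − (-2)(7s + 14)) / (7(7s + 14)) = 35/(7(7s + 14)).
For s > 0 we have 7s + 14 > 7s, so |(-2s + 1)/(7s + 14) + 2/7| = 35/(7(7s + 14)) < 35/(7·7s) = (5/7)/s.
Thus |(-2s + 1)/(7s + 14) + 2/7| < ϵ whenever s > (5/7)/ϵ.
Take K = (5/7)/ϵ. If s > K then |(-2s + 1)/(7s + 14) + 2/7| < (5/7)/s < ϵ.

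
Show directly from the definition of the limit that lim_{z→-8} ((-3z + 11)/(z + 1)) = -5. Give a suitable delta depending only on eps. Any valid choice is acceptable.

delta = min(7/2, (7/4)eps)

Let eps > 0. We want delta > 0 with 0 < |z + 8| < delta ⇒ |(-3z + 11)/(z + 1) + 5| < eps.
Combining over a common denominator, (-3z + 11)/(z + 1) + 5 = [(-3z + 11)·(-7) − 35·(z + 1)] / [(-7)·(z + 1)] = -14(z + 8) / ((-7)(z + 1)).
So |(-3z + 11)/(z + 1) + 5| = 14|z + 8| / (7·|z + 1|).
Require delta ≤ 7/2, so |z + 1| ≥ |-7| − |z + 8| > 7 − 7/2 = 7/2.
Hence |(-3z + 11)/(z + 1) + 5| < 14|z + 8|/(7·(7/2)) = (4/7)|z + 8|, which is < eps once |z + 8| < (7/4)eps.
Take delta = min(7/2, (7/4)eps). Then 0 < |z + 8| < delta forces both bounds, so |(-3z + 11)/(z + 1) + 5| < eps.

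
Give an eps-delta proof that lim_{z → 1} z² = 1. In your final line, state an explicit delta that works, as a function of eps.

Fix eps > 0. We seek delta > 0 with 0 < |z − 1| < delta ⇒ |z² − 1| < eps.
Factor: z² − 1 = (z − 1)(z + 1), so |z² − 1| = |z − 1|·|z + 1|.
Impose delta ≤ 1 so that |z| < 2; then |z + 1| ≤ 3.
Hence |z² − 1| ≤ 3|z − 1|, which is < eps once |z − 1| < eps/3.
Take delta = min(1, eps/3). If 0 < |z − 1| < delta then both bounds hold and |z² − 1| ≤ 3|z − 1| < 3·(eps/3) = eps.

delta = min(1, eps/3)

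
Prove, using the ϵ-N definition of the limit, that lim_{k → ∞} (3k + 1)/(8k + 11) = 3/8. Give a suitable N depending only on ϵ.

Let ϵ > 0. For k ≥ 1, |(3k + 1)/(8k + 11) − (3/8)| = |-25|/(8(8k + 11)) = 25/(8(8k + 11)).
Since 8k + 11 ≥ 8k for k ≥ 1, this is ≤ 25/(8·8k) = (25/64)/k.
So |(3k + 1)/(8k + 11) − (3/8)| < ϵ whenever k > (25/64)/ϵ.
Take N = (25/64)/ϵ. If k > N then |(3k + 1)/(8k + 11) − (3/8)| ≤ (25/64)/k < ϵ.

N = (25/64)/ϵ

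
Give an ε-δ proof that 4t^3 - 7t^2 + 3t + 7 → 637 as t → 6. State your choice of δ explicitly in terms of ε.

Let ε > 0. We want δ > 0 such that 0 < |t − 6| < δ implies |(4t^3 - 7t^2 + 3t + 7) − 637| < ε.
(4t^3 - 7t^2 + 3t + 7) − 637 = 4t^3 - 7t^2 + 3t - 630 = (t − 6)(4t^2 + 17t + 105).
So |(4t^3 - 7t^2 + 3t + 7) − 637| = |t − 6|·|4t^2 + 17t + 105|.
Require δ ≤ 1. Then |t − 6| < 1 gives |t| < 7, and by the triangle inequality |4t^2 + 17t + 105| ≤ 4·7^2 + 17·7 + 105 = 420.
Hence |(4t^3 - 7t^2 + 3t + 7) − 637| ≤ 420|t − 6| < ε provided |t − 6| < ε/420.
Take δ = min(1, ε/420). Then 0 < |t − 6| < δ gives both |t − 6| < 1 and |t − 6| < ε/420, so |(4t^3 - 7t^2 + 3t + 7) − 637| < ε.

δ = min(1, ε/420)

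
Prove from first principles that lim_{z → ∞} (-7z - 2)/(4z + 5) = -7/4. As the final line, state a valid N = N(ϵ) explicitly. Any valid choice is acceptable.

Fix ϵ > 0. We seek N > 0 such that z > N implies |(-7z - 2)/(4z + 5) + 7/4| < ϵ.
(-7z - 2)/(4z + 5) + 7/4 = (4(-7z - 2) − (-7)(4z + 5)) / (4(4z + 5)) = 27/(4(4z + 5)).
For z > 0 we have 4z + 5 > 4z, so |(-7z - 2)/(4z + 5) + 7/4| = 27/(4(4z + 5)) < 27/(4·4z) = (27/16)/z.
Thus |(-7z - 2)/(4z + 5) + 7/4| < ϵ whenever z > (27/16)/ϵ.
Take N = (27/16)/ϵ. If z > N then |(-7z - 2)/(4z + 5) + 7/4| < (27/16)/z < ϵ.

N = (27/16)/ϵ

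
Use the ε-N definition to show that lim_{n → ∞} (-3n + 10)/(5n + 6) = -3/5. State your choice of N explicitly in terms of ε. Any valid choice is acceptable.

Suppose ε > 0. For n ≥ 1, |(-3n + 10)/(5n + 6) + 3/5| = |68|/(5(5n + 6)) = 68/(5(5n + 6)).
Since 5n + 6 ≥ 5n for n ≥ 1, this is ≤ 68/(5·5n) = (68/25)/n.
So |(-3n + 10)/(5n + 6) + 3/5| < ε whenever n > (68/25)/ε.
Take N = (68/25)/ε. If n > N then |(-3n + 10)/(5n + 6) + 3/5| ≤ (68/25)/n < ε.

N = (68/25)/ε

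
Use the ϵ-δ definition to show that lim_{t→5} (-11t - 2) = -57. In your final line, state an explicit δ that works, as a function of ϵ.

Let ϵ > 0 be given. We need δ > 0 so that 0 < |t − 5| < δ implies |(-11t - 2) + 57| < ϵ.
Since (-11t - 2) + 57 = -11(t − 5), we have |(-11t - 2) + 57| = 11|t − 5|.
Thus it suffices that |t − 5| < ϵ/11.
Take δ = ϵ/11. If 0 < |t − 5| < δ then |(-11t - 2) + 57| = 11|t − 5| < 11·(ϵ/11) = ϵ.

δ = ϵ/11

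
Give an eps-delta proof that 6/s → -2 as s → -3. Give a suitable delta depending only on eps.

Let eps > 0 be given. We seek delta > 0 such that 0 < |s + 3| < delta implies |6/s + 2| < eps.
|6/s + 2| = 6·|-3 − s|/(3·|s|) = 6|s + 3|/(3|s|).
Restrict delta ≤ 3/2. Then |s + 3| < 3/2 gives |s| > 3/2, so 3|s| > 9/2.
Then |6/s + 2| < 6|s + 3|/(9/2), which is < eps when |s + 3| < (3/4)eps.
Take delta = min(3/2, (3/4)eps). Then 0 < |s + 3| < delta gives both |s + 3| < 3/2 and |s + 3| < (3/4)eps, so |6/s + 2| < eps.

delta = min(3/2, (3/4)eps)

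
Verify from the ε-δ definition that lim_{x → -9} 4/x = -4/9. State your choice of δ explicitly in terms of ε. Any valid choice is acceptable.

δ = min(9/2, (81/8)ε)

Suppose ε > 0. We seek δ > 0 such that 0 < |x + 9| < δ implies |4/x + 4/9| < ε.
|4/x + 4/9| = 4·|-9 − x|/(9·|x|) = 4|x + 9|/(9|x|).
Restrict δ ≤ 9/2. Then |x + 9| < 9/2 gives |x| > 9/2, so 9|x| > 81/2.
Then |4/x + 4/9| < 4|x + 9|/(81/2), which is < ε when |x + 9| < (81/8)ε.
Take δ = min(9/2, (81/8)ε). Then 0 < |x + 9| < δ gives both |x + 9| < 9/2 and |x + 9| < (81/8)ε, so |4/x + 4/9| < ε.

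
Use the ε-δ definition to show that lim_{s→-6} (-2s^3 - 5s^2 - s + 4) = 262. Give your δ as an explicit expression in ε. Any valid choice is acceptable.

δ = min(1, ε/190)

Let ε > 0 be given. We want δ > 0 such that 0 < |s + 6| < δ implies |(-2s^3 - 5s^2 - s + 4) − 262| < ε.
(-2s^3 - 5s^2 - s + 4) − 262 = -2s^3 - 5s^2 - s - 258 = (s + 6)(-2s^2 + 7s - 43).
So |(-2s^3 - 5s^2 - s + 4) − 262| = |s + 6|·|-2s^2 + 7s - 43|.
Require δ ≤ 1. Then |s + 6| < 1 gives |s| < 7, and by the triangle inequality |-2s^2 + 7s - 43| ≤ 2·7^2 + 7·7 + 43 = 190.
Hence |(-2s^3 - 5s^2 - s + 4) − 262| ≤ 190|s + 6| < ε provided |s + 6| < ε/190.
Take δ = min(1, ε/190). Then 0 < |s + 6| < δ gives both |s + 6| < 1 and |s + 6| < ε/190, so |(-2s^3 - 5s^2 - s + 4) − 262| < ε.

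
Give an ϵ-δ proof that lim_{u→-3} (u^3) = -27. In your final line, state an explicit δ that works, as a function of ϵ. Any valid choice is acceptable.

δ = min(1, ϵ/37)

Let ϵ > 0. We seek δ > 0 with 0 < |u + 3| < δ ⇒ |u^3 + 27| < ϵ.
Factor: u^3 + 27 = (u + 3)(u^2 - 3u + 9), so |u^3 + 27| = |u + 3|·|u^2 - 3u + 9|.
Impose δ ≤ 1 so that |u| < 4; then |u^2 - 3u + 9| ≤ 37.
Hence |u^3 + 27| ≤ 37|u + 3|, which is < ϵ once |u + 3| < ϵ/37.
Take δ = min(1, ϵ/37). If 0 < |u + 3| < δ then both bounds hold and |u^3 + 27| ≤ 37|u + 3| < 37·(ϵ/37) = ϵ.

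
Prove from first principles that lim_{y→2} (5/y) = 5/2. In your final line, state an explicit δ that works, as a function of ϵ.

Fix ϵ > 0. We seek δ > 0 such that 0 < |y − 2| < δ implies |5/y − (5/2)| < ϵ.
|5/y − (5/2)| = 5·|2 − y|/(2·|y|) = 5|y − 2|/(2|y|).
Require δ ≤ 1 so that |y| > 2 − 1 = 1, hence 2|y| > 2.
Then |5/y − (5/2)| < 5|y − 2|/2, which is < ϵ when |y − 2| < (2/5)ϵ.
Take δ = min(1, (2/5)ϵ). Then 0 < |y − 2| < δ gives both |y − 2| < 1 and |y − 2| < (2/5)ϵ, so |5/y − (5/2)| < ϵ.

δ = min(1, (2/5)ϵ)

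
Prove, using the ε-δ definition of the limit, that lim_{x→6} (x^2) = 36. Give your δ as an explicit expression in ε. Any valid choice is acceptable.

δ = min(1, ε/13)

Let ε > 0. We seek δ > 0 with 0 < |x − 6| < δ ⇒ |x^2 − 36| < ε.
Factor: x^2 − 36 = (x − 6)(x + 6), so |x^2 − 36| = |x − 6|·|x + 6|.
Restrict δ ≤ 1. Then |x − 6| < 1 gives |x| < 7, so by the triangle inequality |x + 6| ≤ 7 + 6 = 13.
Hence |x^2 − 36| ≤ 13|x − 6|, which is < ε once |x − 6| < ε/13.
Take δ = min(1, ε/13). If 0 < |x − 6| < δ then both bounds hold and |x^2 − 36| ≤ 13|x − 6| < 13·(ε/13) = ε.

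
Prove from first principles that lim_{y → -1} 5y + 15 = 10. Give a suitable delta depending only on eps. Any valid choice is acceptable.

Let eps > 0. We need delta > 0 so that 0 < |y + 1| < delta implies |(5y + 15) − 10| < eps.
|(5y + 15) − 10| = |5y + 5| = 5|y + 1|.
So 5|y + 1| < eps exactly when |y + 1| < eps/5.
Take delta = eps/5. If 0 < |y + 1| < delta then |(5y + 15) − 10| = 5|y + 1| < 5·(eps/5) = eps.

delta = eps/5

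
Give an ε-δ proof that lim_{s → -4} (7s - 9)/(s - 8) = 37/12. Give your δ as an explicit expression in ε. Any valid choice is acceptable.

Let ε > 0. We want δ > 0 with 0 < |s + 4| < δ ⇒ |(7s - 9)/(s - 8) − (37/12)| < ε.
Combining over a common denominator, (7s - 9)/(s - 8) − (37/12) = [(7s - 9)·(-12) − (-37)·(s - 8)] / [(-12)·(s - 8)] = -47(s + 4) / ((-12)(s - 8)).
So |(7s - 9)/(s - 8) − (37/12)| = 47|s + 4| / (12·|s − 8|).
Require δ ≤ 6, so |s − 8| ≥ |-12| − |s + 4| > 12 − 6 = 6.
Hence |(7s - 9)/(s - 8) − (37/12)| < 47|s + 4|/(12·6) = (47/72)|s + 4|, which is < ε once |s + 4| < (72/47)ε.
Take δ = min(6, (72/47)ε). Then 0 < |s + 4| < δ forces both bounds, so |(7s - 9)/(s - 8) − (37/12)| < ε.

δ = min(6, (72/47)ε)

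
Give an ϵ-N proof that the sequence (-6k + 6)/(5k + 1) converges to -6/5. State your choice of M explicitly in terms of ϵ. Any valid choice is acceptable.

Let ϵ > 0. For k ≥ 1, |(-6k + 6)/(5k + 1) + 6/5| = |36|/(5(5k + 1)) = 36/(5(5k + 1)).
Since 5k + 1 ≥ 5k for k ≥ 1, this is ≤ 36/(5·5k) = (36/25)/k.
So |(-6k + 6)/(5k + 1) + 6/5| < ϵ whenever k > (36/25)/ϵ.
Take M = (36/25)/ϵ. If k > M then |(-6k + 6)/(5k + 1) + 6/5| ≤ (36/25)/k < ϵ.

M = (36/25)/ϵ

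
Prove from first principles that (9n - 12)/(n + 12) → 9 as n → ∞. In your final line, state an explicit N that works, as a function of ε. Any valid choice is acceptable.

N = 120/ε

Suppose ε > 0. For n ≥ 1, |(9n - 12)/(n + 12) − 9| = |-120|/((n + 12)) = 120/((n + 12)).
Since n + 12 ≥ n for n ≥ 1, this is ≤ 120/(n) = 120/n.
So |(9n - 12)/(n + 12) − 9| < ε whenever n > 120/ε.
Take N = 120/ε. If n > N then |(9n - 12)/(n + 12) − 9| ≤ 120/n < ε.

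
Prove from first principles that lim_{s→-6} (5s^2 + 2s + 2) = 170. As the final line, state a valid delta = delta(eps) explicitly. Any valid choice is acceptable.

delta = min(2, eps/68)

Let eps > 0. We want delta > 0 such that 0 < |s + 6| < delta implies |(5s^2 + 2s + 2) − 170| < eps.
(5s^2 + 2s + 2) − 170 = 5s^2 + 2s - 168 = (s + 6)(5s - 28).
So |(5s^2 + 2s + 2) − 170| = |s + 6|·|5s - 28|.
Assume first that |s + 6| < 2, so |s| < 8. Then |5s - 28| ≤ 5·8 + 28 = 68.
Hence |(5s^2 + 2s + 2) − 170| ≤ 68|s + 6| < eps provided |s + 6| < eps/68.
Take delta = min(2, eps/68). Then 0 < |s + 6| < delta gives both |s + 6| < 2 and |s + 6| < eps/68, so |(5s^2 + 2s + 2) − 170| < eps.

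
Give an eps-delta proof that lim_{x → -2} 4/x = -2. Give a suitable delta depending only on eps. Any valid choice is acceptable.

Let eps > 0 be given. We seek delta > 0 such that 0 < |x + 2| < delta implies |4/x + 2| < eps.
|4/x + 2| = 4·|-2 − x|/(2·|x|) = 4|x + 2|/(2|x|).
Restrict delta ≤ 1. Then |x + 2| < 1 gives |x| > 1, so 2|x| > 2.
Then |4/x + 2| < 4|x + 2|/2, which is < eps when |x + 2| < (1/2)eps.
Take delta = min(1, (1/2)eps). Then 0 < |x + 2| < delta gives both |x + 2| < 1 and |x + 2| < (1/2)eps, so |4/x + 2| < eps.

delta = min(1, (1/2)eps)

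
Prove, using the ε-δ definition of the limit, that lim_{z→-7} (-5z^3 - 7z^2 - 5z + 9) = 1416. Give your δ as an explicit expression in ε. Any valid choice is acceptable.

δ = min(1, ε/745)

Suppose ε > 0. We want δ > 0 such that 0 < |z + 7| < δ implies |(-5z^3 - 7z^2 - 5z + 9) − 1416| < ε.
(-5z^3 - 7z^2 - 5z + 9) − 1416 = -5z^3 - 7z^2 - 5z - 1407 = (z + 7)(-5z^2 + 28z - 201).
So |(-5z^3 - 7z^2 - 5z + 9) − 1416| = |z + 7|·|-5z^2 + 28z - 201|.
Assume first that |z + 7| < 1, so |z| < 8. Then |-5z^2 + 28z - 201| ≤ 5·8^2 + 28·8 + 201 = 745.
Hence |(-5z^3 - 7z^2 - 5z + 9) − 1416| ≤ 745|z + 7| < ε provided |z + 7| < ε/745.
Take δ = min(1, ε/745). Then 0 < |z + 7| < δ gives both |z + 7| < 1 and |z + 7| < ε/745, so |(-5z^3 - 7z^2 - 5z + 9) − 1416| < ε.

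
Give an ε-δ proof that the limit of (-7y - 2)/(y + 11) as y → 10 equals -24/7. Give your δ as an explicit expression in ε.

δ = min(21/2, (147/50)ε)

Fix ε > 0. We want δ > 0 with 0 < |y − 10| < δ ⇒ |(-7y - 2)/(y + 11) + 24/7| < ε.
Combining over a common denominator, (-7y - 2)/(y + 11) + 24/7 = [(-7y - 2)·21 − (-72)·(y + 11)] / [21·(y + 11)] = -75(y − 10) / (21(y + 11)).
So |(-7y - 2)/(y + 11) + 24/7| = 75|y − 10| / (21·|y + 11|).
Require δ ≤ 21/2, so |y + 11| ≥ |21| − |y − 10| > 21 − 21/2 = 21/2.
Hence |(-7y - 2)/(y + 11) + 24/7| < 75|y − 10|/(21·(21/2)) = (50/147)|y − 10|, which is < ε once |y − 10| < (147/50)ε.
Take δ = min(21/2, (147/50)ε). Then 0 < |y − 10| < δ forces both bounds, so |(-7y - 2)/(y + 11) + 24/7| < ε.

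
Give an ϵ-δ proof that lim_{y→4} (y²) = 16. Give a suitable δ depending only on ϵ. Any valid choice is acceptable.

Fix ϵ > 0. We seek δ > 0 with 0 < |y − 4| < δ ⇒ |y² − 16| < ϵ.
Factor: y² − 16 = (y − 4)(y + 4), so |y² − 16| = |y − 4|·|y + 4|.
Impose δ ≤ 2 so that |y| < 6; then |y + 4| ≤ 10.
Hence |y² − 16| ≤ 10|y − 4|, which is < ϵ once |y − 4| < ϵ/10.
Take δ = min(2, ϵ/10). If 0 < |y − 4| < δ then both bounds hold and |y² − 16| ≤ 10|y − 4| < 10·(ϵ/10) = ϵ.

δ = min(2, ϵ/10)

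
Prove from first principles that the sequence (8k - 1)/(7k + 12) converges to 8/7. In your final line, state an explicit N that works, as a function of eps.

N = (103/49)/eps

Suppose eps > 0. For k ≥ 1, |(8k - 1)/(7k + 12) − (8/7)| = |-103|/(7(7k + 12)) = 103/(7(7k + 12)).
Since 7k + 12 ≥ 7k for k ≥ 1, this is ≤ 103/(7·7k) = (103/49)/k.
So |(8k - 1)/(7k + 12) − (8/7)| < eps whenever k > (103/49)/eps.
Take N = (103/49)/eps. If k > N then |(8k - 1)/(7k + 12) − (8/7)| ≤ (103/49)/k < eps.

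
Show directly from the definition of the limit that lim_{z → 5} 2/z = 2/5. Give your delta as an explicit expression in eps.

Suppose eps > 0. We seek delta > 0 such that 0 < |z − 5| < delta implies |2/z − (2/5)| < eps.
|2/z − (2/5)| = 2·|5 − z|/(5·|z|) = 2|z − 5|/(5|z|).
Require delta ≤ 5/2 so that |z| > 5 − 5/2 = 5/2, hence 5|z| > 25/2.
Then |2/z − (2/5)| < 2|z − 5|/(25/2), which is < eps when |z − 5| < (25/4)eps.
Take delta = min(5/2, (25/4)eps). Then 0 < |z − 5| < delta gives both |z − 5| < 5/2 and |z − 5| < (25/4)eps, so |2/z − (2/5)| < eps.

delta = min(5/2, (25/4)eps)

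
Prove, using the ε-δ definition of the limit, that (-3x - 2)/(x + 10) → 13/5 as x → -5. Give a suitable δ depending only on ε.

Let ε > 0 be given. We want δ > 0 with 0 < |x + 5| < δ ⇒ |(-3x - 2)/(x + 10) − (13/5)| < ε.
Combining over a common denominator, (-3x - 2)/(x + 10) − (13/5) = [(-3x - 2)·5 − 13·(x + 10)] / [5·(x + 10)] = -28(x + 5) / (5(x + 10)).
So |(-3x - 2)/(x + 10) − (13/5)| = 28|x + 5| / (5·|x + 10|).
Require δ ≤ 5/2, so |x + 10| ≥ |5| − |x + 5| > 5 − 5/2 = 5/2.
Hence |(-3x - 2)/(x + 10) − (13/5)| < 28|x + 5|/(5·(5/2)) = (56/25)|x + 5|, which is < ε once |x + 5| < (25/56)ε.
Take δ = min(5/2, (25/56)ε). Then 0 < |x + 5| < δ forces both bounds, so |(-3x - 2)/(x + 10) − (13/5)| < ε.

δ = min(5/2, (25/56)ε)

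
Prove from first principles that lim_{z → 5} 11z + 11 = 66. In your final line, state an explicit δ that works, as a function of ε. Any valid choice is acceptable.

Fix ε > 0. We need δ > 0 so that 0 < |z − 5| < δ implies |(11z + 11) − 66| < ε.
Since (11z + 11) − 66 = 11(z − 5), we have |(11z + 11) − 66| = 11|z − 5|.
Thus it suffices that |z − 5| < ε/11.
Choosing δ = ε/11 gives |(11z + 11) − 66| = 11|z − 5| < ε whenever |z − 5| < δ.

δ = ε/11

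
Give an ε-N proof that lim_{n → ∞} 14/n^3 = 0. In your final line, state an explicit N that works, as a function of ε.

Let ε > 0. For n ≥ 1, |14/n^3 − 0| = 14/n^3.
14/n^3 < ε ⇔ n^3 > 14/ε ⇔ n > (14/ε)^{1/3}.
Take N = (14/ε)^{1/3}. Then n > N implies 14/n^3 < ε.

N = (14/ε)^{1/3}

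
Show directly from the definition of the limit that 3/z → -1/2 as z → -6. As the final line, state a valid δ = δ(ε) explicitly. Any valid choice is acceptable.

Fix ε > 0. We seek δ > 0 such that 0 < |z + 6| < δ implies |3/z + 1/2| < ε.
|3/z + 1/2| = 3·|-6 − z|/(6·|z|) = 3|z + 6|/(6|z|).
Restrict δ ≤ 3. Then |z + 6| < 3 gives |z| > 3, so 6|z| > 18.
Then |3/z + 1/2| < 3|z + 6|/18, which is < ε when |z + 6| < 6ε.
Take δ = min(3, 6ε). Then 0 < |z + 6| < δ gives both |z + 6| < 3 and |z + 6| < 6ε, so |3/z + 1/2| < ε.

δ = min(3, 6ε)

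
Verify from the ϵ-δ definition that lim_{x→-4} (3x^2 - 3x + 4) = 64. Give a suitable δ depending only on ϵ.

Let ϵ > 0 be given. We want δ > 0 such that 0 < |x + 4| < δ implies |(3x^2 - 3x + 4) − 64| < ϵ.
(3x^2 - 3x + 4) − 64 = 3x^2 - 3x - 60 = (x + 4)(3x - 15).
So |(3x^2 - 3x + 4) − 64| = |x + 4|·|3x - 15|.
Require δ ≤ 2. Then |x + 4| < 2 gives |x| < 6, and by the triangle inequality |3x - 15| ≤ 3·6 + 15 = 33.
Hence |(3x^2 - 3x + 4) − 64| ≤ 33|x + 4| < ϵ provided |x + 4| < ϵ/33.
Choosing δ = min(2, ϵ/33) ensures both conditions, hence |(3x^2 - 3x + 4) − 64| < ϵ.

δ = min(2, ϵ/33)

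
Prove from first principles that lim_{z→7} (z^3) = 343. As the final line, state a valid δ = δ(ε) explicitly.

Fix ε > 0. We seek δ > 0 with 0 < |z − 7| < δ ⇒ |z^3 − 343| < ε.
Factor: z^3 − 343 = (z − 7)(z^2 + 7z + 49), so |z^3 − 343| = |z − 7|·|z^2 + 7z + 49|.
Restrict δ ≤ 2. Then |z − 7| < 2 gives |z| < 9, so by the triangle inequality |z^2 + 7z + 49| ≤ 9^2 + 7·9 + 49 = 193.
Hence |z^3 − 343| ≤ 193|z − 7|, which is < ε once |z − 7| < ε/193.
Take δ = min(2, ε/193). If 0 < |z − 7| < δ then both bounds hold and |z^3 − 343| ≤ 193|z − 7| < 193·(ε/193) = ε.

δ = min(2, ε/193)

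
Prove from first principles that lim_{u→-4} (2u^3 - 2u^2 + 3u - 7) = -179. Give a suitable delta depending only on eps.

delta = min(1, eps/143)

Suppose eps > 0. We want delta > 0 such that 0 < |u + 4| < delta implies |(2u^3 - 2u^2 + 3u - 7) + 179| < eps.
(2u^3 - 2u^2 + 3u - 7) + 179 = 2u^3 - 2u^2 + 3u + 172 = (u + 4)(2u^2 - 10u + 43).
So |(2u^3 - 2u^2 + 3u - 7) + 179| = |u + 4|·|2u^2 - 10u + 43|.
Assume first that |u + 4| < 1, so |u| < 5. Then |2u^2 - 10u + 43| ≤ 2·5^2 + 10·5 + 43 = 143.
Hence |(2u^3 - 2u^2 + 3u - 7) + 179| ≤ 143|u + 4| < eps provided |u + 4| < eps/143.
Choosing delta = min(1, eps/143) ensures both conditions, hence |(2u^3 - 2u^2 + 3u - 7) + 179| < eps.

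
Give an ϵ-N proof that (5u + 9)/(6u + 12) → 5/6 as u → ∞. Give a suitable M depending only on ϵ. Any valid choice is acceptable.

M = (1/6)/ϵ

Fix ϵ > 0. We seek M > 0 such that u > M implies |(5u + 9)/(6u + 12) − (5/6)| < ϵ.
(5u + 9)/(6u + 12) − (5/6) = (6(5u + 9) − 5(6u + 12)) / (6(6u + 12)) = -6/(6(6u + 12)).
For u > 0 we have 6u + 12 > 6u, so |(5u + 9)/(6u + 12) − (5/6)| = 6/(6(6u + 12)) < 6/(6·6u) = (1/6)/u.
Thus |(5u + 9)/(6u + 12) − (5/6)| < ϵ whenever u > (1/6)/ϵ.
Take M = (1/6)/ϵ. If u > M then |(5u + 9)/(6u + 12) − (5/6)| < (1/6)/u < ϵ.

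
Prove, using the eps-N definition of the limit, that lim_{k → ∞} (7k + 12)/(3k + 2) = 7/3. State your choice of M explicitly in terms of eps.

Suppose eps > 0. For k ≥ 1, |(7k + 12)/(3k + 2) − (7/3)| = |22|/(3(3k + 2)) = 22/(3(3k + 2)).
Since 3k + 2 ≥ 3k for k ≥ 1, this is ≤ 22/(3·3k) = (22/9)/k.
So |(7k + 12)/(3k + 2) − (7/3)| < eps whenever k > (22/9)/eps.
Take M = (22/9)/eps. If k > M then |(7k + 12)/(3k + 2) − (7/3)| ≤ (22/9)/k < eps.

M = (22/9)/eps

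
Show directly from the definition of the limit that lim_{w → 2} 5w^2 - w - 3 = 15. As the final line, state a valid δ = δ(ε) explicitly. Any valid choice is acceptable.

Let ε > 0. We want δ > 0 such that 0 < |w − 2| < δ implies |(5w^2 - w - 3) − 15| < ε.
(5w^2 - w - 3) − 15 = 5w^2 - w - 18 = (w − 2)(5w + 9).
So |(5w^2 - w - 3) − 15| = |w − 2|·|5w + 9|.
Assume first that |w − 2| < 1, so |w| < 3. Then |5w + 9| ≤ 5·3 + 9 = 24.
Hence |(5w^2 - w - 3) − 15| ≤ 24|w − 2| < ε provided |w − 2| < ε/24.
Take δ = min(1, ε/24). Then 0 < |w − 2| < δ gives both |w − 2| < 1 and |w − 2| < ε/24, so |(5w^2 - w - 3) − 15| < ε.

δ = min(1, ε/24)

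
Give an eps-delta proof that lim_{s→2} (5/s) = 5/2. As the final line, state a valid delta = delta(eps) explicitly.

Let eps > 0. We seek delta > 0 such that 0 < |s − 2| < delta implies |5/s − (5/2)| < eps.
|5/s − (5/2)| = 5·|2 − s|/(2·|s|) = 5|s − 2|/(2|s|).
Restrict delta ≤ 1. Then |s − 2| < 1 gives |s| > 1, so 2|s| > 2.
Then |5/s − (5/2)| < 5|s − 2|/2, which is < eps when |s − 2| < (2/5)eps.
Take delta = min(1, (2/5)eps). Then 0 < |s − 2| < delta gives both |s − 2| < 1 and |s − 2| < (2/5)eps, so |5/s − (5/2)| < eps.

delta = min(1, (2/5)eps)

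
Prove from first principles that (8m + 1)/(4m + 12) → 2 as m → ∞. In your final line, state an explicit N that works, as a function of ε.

Let ε > 0. For m ≥ 1, |(8m + 1)/(4m + 12) − 2| = |-92|/(4(4m + 12)) = 92/(4(4m + 12)).
Since 4m + 12 ≥ 4m for m ≥ 1, this is ≤ 92/(4·4m) = (23/4)/m.
So |(8m + 1)/(4m + 12) − 2| < ε whenever m > (23/4)/ε.
Take N = (23/4)/ε. If m > N then |(8m + 1)/(4m + 12) − 2| ≤ (23/4)/m < ε.

N = (23/4)/ε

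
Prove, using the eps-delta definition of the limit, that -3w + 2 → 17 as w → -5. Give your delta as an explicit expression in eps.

Fix eps > 0. We need delta > 0 so that 0 < |w + 5| < delta implies |(-3w + 2) − 17| < eps.
|(-3w + 2) − 17| = |-3w - 15| = 3|w + 5|.
So 3|w + 5| < eps exactly when |w + 5| < eps/3.
Choosing delta = eps/3 gives |(-3w + 2) − 17| = 3|w + 5| < eps whenever |w + 5| < delta.

delta = eps/3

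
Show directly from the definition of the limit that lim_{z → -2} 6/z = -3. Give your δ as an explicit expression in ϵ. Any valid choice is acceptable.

δ = min(1, (1/3)ϵ)

Let ϵ > 0 be given. We seek δ > 0 such that 0 < |z + 2| < δ implies |6/z + 3| < ϵ.
|6/z + 3| = 6·|-2 − z|/(2·|z|) = 6|z + 2|/(2|z|).
Require δ ≤ 1 so that |z| > 2 − 1 = 1, hence 2|z| > 2.
Then |6/z + 3| < 6|z + 2|/2, which is < ϵ when |z + 2| < (1/3)ϵ.
Take δ = min(1, (1/3)ϵ). Then 0 < |z + 2| < δ gives both |z + 2| < 1 and |z + 2| < (1/3)ϵ, so |6/z + 3| < ϵ.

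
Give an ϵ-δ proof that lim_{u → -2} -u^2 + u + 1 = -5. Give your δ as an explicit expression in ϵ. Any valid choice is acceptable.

Let ϵ > 0. We want δ > 0 such that 0 < |u + 2| < δ implies |(-u^2 + u + 1) + 5| < ϵ.
(-u^2 + u + 1) + 5 = -u^2 + u + 6 = (u + 2)(-u + 3).
So |(-u^2 + u + 1) + 5| = |u + 2|·|-u + 3|.
Require δ ≤ 1. Then |u + 2| < 1 gives |u| < 3, and by the triangle inequality |-u + 3| ≤ 3 + 3 = 6.
Hence |(-u^2 + u + 1) + 5| ≤ 6|u + 2| < ϵ provided |u + 2| < ϵ/6.
Choosing δ = min(1, ϵ/6) ensures both conditions, hence |(-u^2 + u + 1) + 5| < ϵ.

δ = min(1, ϵ/6)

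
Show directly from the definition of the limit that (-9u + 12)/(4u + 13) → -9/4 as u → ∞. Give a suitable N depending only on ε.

N = (165/16)/ε

Let ε > 0 be given. We seek N > 0 such that u > N implies |(-9u + 12)/(4u + 13) + 9/4| < ε.
(-9u + 12)/(4u + 13) + 9/4 = (4(-9u + 12) − (-9)(4u + 13)) / (4(4u + 13)) = 165/(4(4u + 13)).
For u > 0 we have 4u + 13 > 4u, so |(-9u + 12)/(4u + 13) + 9/4| = 165/(4(4u + 13)) < 165/(4·4u) = (165/16)/u.
Thus |(-9u + 12)/(4u + 13) + 9/4| < ε whenever u > (165/16)/ε.
Take N = (165/16)/ε. If u > N then |(-9u + 12)/(4u + 13) + 9/4| < (165/16)/u < ε.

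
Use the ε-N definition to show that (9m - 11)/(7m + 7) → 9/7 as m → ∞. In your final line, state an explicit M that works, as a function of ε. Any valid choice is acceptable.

M = (20/7)/ε

Fix ε > 0. For m ≥ 1, |(9m - 11)/(7m + 7) − (9/7)| = |-140|/(7(7m + 7)) = 140/(7(7m + 7)).
Since 7m + 7 ≥ 7m for m ≥ 1, this is ≤ 140/(7·7m) = (20/7)/m.
So |(9m - 11)/(7m + 7) − (9/7)| < ε whenever m > (20/7)/ε.
Take M = (20/7)/ε. If m > M then |(9m - 11)/(7m + 7) − (9/7)| ≤ (20/7)/m < ε.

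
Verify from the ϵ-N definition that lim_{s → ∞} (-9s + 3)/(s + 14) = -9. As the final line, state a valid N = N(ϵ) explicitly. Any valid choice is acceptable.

N = 129/ϵ

Suppose ϵ > 0. We seek N > 0 such that s > N implies |(-9s + 3)/(s + 14) + 9| < ϵ.
(-9s + 3)/(s + 14) + 9 = ((-9s + 3) − (-9)(s + 14)) / ((s + 14)) = 129/((s + 14)).
For s > 0 we have s + 14 > s, so |(-9s + 3)/(s + 14) + 9| = 129/((s + 14)) < 129/(s) = 129/s.
Thus |(-9s + 3)/(s + 14) + 9| < ϵ whenever s > 129/ϵ.
Take N = 129/ϵ. If s > N then |(-9s + 3)/(s + 14) + 9| < 129/s < ϵ.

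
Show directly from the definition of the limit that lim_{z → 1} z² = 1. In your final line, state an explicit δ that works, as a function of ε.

Let ε > 0 be given. We seek δ > 0 with 0 < |z − 1| < δ ⇒ |z² − 1| < ε.
Factor: z² − 1 = (z − 1)(z + 1), so |z² − 1| = |z − 1|·|z + 1|.
Restrict δ ≤ 1. Then |z − 1| < 1 gives |z| < 2, so by the triangle inequality |z + 1| ≤ 2 + 1 = 3.
Hence |z² − 1| ≤ 3|z − 1|, which is < ε once |z − 1| < ε/3.
Take δ = min(1, ε/3). If 0 < |z − 1| < δ then both bounds hold and |z² − 1| ≤ 3|z − 1| < 3·(ε/3) = ε.

δ = min(1, ε/3)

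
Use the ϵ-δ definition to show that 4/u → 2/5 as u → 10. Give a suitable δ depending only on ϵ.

Fix ϵ > 0. We seek δ > 0 such that 0 < |u − 10| < δ implies |4/u − (2/5)| < ϵ.
|4/u − (2/5)| = 4·|10 − u|/(10·|u|) = 4|u − 10|/(10|u|).
Require δ ≤ 5 so that |u| > 10 − 5 = 5, hence 10|u| > 50.
Then |4/u − (2/5)| < 4|u − 10|/50, which is < ϵ when |u − 10| < (25/2)ϵ.
Take δ = min(5, (25/2)ϵ). Then 0 < |u − 10| < δ gives both |u − 10| < 5 and |u − 10| < (25/2)ϵ, so |4/u − (2/5)| < ϵ.

δ = min(5, (25/2)ϵ)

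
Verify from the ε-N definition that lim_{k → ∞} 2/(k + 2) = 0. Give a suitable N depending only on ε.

Fix ε > 0. For k ≥ 1, |2/(k + 2) − 0| = 2/(k + 2) ≤ 2/k.
We need 2/k < ε, i.e. k > 2/ε.
Take N = 2/ε. If k > N then |2/(k + 2)| ≤ 2/k < ε.

N = 2/ε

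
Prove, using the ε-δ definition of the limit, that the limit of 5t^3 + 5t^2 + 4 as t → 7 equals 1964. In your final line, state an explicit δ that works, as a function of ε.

Let ε > 0. We want δ > 0 such that 0 < |t − 7| < δ implies |(5t^3 + 5t^2 + 4) − 1964| < ε.
(5t^3 + 5t^2 + 4) − 1964 = 5t^3 + 5t^2 - 1960 = (t − 7)(5t^2 + 40t + 280).
So |(5t^3 + 5t^2 + 4) − 1964| = |t − 7|·|5t^2 + 40t + 280|.
Require δ ≤ 1. Then |t − 7| < 1 gives |t| < 8, and by the triangle inequality |5t^2 + 40t + 280| ≤ 5·8^2 + 40·8 + 280 = 920.
Hence |(5t^3 + 5t^2 + 4) − 1964| ≤ 920|t − 7| < ε provided |t − 7| < ε/920.
Take δ = min(1, ε/920). Then 0 < |t − 7| < δ gives both |t − 7| < 1 and |t − 7| < ε/920, so |(5t^3 + 5t^2 + 4) − 1964| < ε.

δ = min(1, ε/920)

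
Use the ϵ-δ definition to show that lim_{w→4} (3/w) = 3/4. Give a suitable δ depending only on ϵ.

δ = min(2, (8/3)ϵ)

Let ϵ > 0. We seek δ > 0 such that 0 < |w − 4| < δ implies |3/w − (3/4)| < ϵ.
|3/w − (3/4)| = 3·|4 − w|/(4·|w|) = 3|w − 4|/(4|w|).
Restrict δ ≤ 2. Then |w − 4| < 2 gives |w| > 2, so 4|w| > 8.
Then |3/w − (3/4)| < 3|w − 4|/8, which is < ϵ when |w − 4| < (8/3)ϵ.
Take δ = min(2, (8/3)ϵ). Then 0 < |w − 4| < δ gives both |w − 4| < 2 and |w − 4| < (8/3)ϵ, so |3/w − (3/4)| < ϵ.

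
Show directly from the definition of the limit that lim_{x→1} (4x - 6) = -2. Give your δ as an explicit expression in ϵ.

Suppose ϵ > 0. We need δ > 0 so that 0 < |x − 1| < δ implies |(4x - 6) + 2| < ϵ.
Since (4x - 6) + 2 = 4(x − 1), we have |(4x - 6) + 2| = 4|x − 1|.
Thus it suffices that |x − 1| < ϵ/4.
Take δ = ϵ/4. If 0 < |x − 1| < δ then |(4x - 6) + 2| = 4|x − 1| < 4·(ϵ/4) = ϵ.

δ = ϵ/4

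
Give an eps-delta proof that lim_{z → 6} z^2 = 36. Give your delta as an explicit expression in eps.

delta = min(1, eps/13)

Suppose eps > 0. We seek delta > 0 with 0 < |z − 6| < delta ⇒ |z^2 − 36| < eps.
Factor: z^2 − 36 = (z − 6)(z + 6), so |z^2 − 36| = |z − 6|·|z + 6|.
Impose delta ≤ 1 so that |z| < 7; then |z + 6| ≤ 13.
Hence |z^2 − 36| ≤ 13|z − 6|, which is < eps once |z − 6| < eps/13.
Take delta = min(1, eps/13). If 0 < |z − 6| < delta then both bounds hold and |z^2 − 36| ≤ 13|z − 6| < 13·(eps/13) = eps.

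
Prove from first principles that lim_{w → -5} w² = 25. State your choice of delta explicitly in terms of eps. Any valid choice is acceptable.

delta = min(1, eps/11)

Fix eps > 0. We seek delta > 0 with 0 < |w + 5| < delta ⇒ |w² − 25| < eps.
Factor: w² − 25 = (w + 5)(w - 5), so |w² − 25| = |w + 5|·|w - 5|.
Impose delta ≤ 1 so that |w| < 6; then |w - 5| ≤ 11.
Hence |w² − 25| ≤ 11|w + 5|, which is < eps once |w + 5| < eps/11.
Take delta = min(1, eps/11). If 0 < |w + 5| < delta then both bounds hold and |w² − 25| ≤ 11|w + 5| < 11·(eps/11) = eps.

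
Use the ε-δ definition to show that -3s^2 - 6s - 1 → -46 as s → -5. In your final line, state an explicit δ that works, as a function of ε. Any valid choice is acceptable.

δ = min(1, ε/27)

Let ε > 0. We want δ > 0 such that 0 < |s + 5| < δ implies |(-3s^2 - 6s - 1) + 46| < ε.
(-3s^2 - 6s - 1) + 46 = -3s^2 - 6s + 45 = (s + 5)(-3s + 9).
So |(-3s^2 - 6s - 1) + 46| = |s + 5|·|-3s + 9|.
Assume first that |s + 5| < 1, so |s| < 6. Then |-3s + 9| ≤ 3·6 + 9 = 27.
Hence |(-3s^2 - 6s - 1) + 46| ≤ 27|s + 5| < ε provided |s + 5| < ε/27.
Take δ = min(1, ε/27). Then 0 < |s + 5| < δ gives both |s + 5| < 1 and |s + 5| < ε/27, so |(-3s^2 - 6s - 1) + 46| < ε.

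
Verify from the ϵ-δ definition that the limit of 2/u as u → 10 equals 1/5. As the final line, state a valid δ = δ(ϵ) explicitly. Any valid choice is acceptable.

δ = min(5, 25ϵ)

Let ϵ > 0 be given. We seek δ > 0 such that 0 < |u − 10| < δ implies |2/u − (1/5)| < ϵ.
|2/u − (1/5)| = 2·|10 − u|/(10·|u|) = 2|u − 10|/(10|u|).
Require δ ≤ 5 so that |u| > 10 − 5 = 5, hence 10|u| > 50.
Then |2/u − (1/5)| < 2|u − 10|/50, which is < ϵ when |u − 10| < 25ϵ.
Take δ = min(5, 25ϵ). Then 0 < |u − 10| < δ gives both |u − 10| < 5 and |u − 10| < 25ϵ, so |2/u − (1/5)| < ϵ.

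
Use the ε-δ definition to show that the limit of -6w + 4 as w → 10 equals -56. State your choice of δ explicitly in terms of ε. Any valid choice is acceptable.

Let ε > 0. We need δ > 0 so that 0 < |w − 10| < δ implies |(-6w + 4) + 56| < ε.
|(-6w + 4) + 56| = |-6w + 60| = 6|w − 10|.
So 6|w − 10| < ε exactly when |w − 10| < ε/6.
Take δ = ε/6. If 0 < |w − 10| < δ then |(-6w + 4) + 56| = 6|w − 10| < 6·(ε/6) = ε.

δ = ε/6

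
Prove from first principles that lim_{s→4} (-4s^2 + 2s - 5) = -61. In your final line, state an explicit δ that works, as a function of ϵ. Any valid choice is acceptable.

Let ϵ > 0. We want δ > 0 such that 0 < |s − 4| < δ implies |(-4s^2 + 2s - 5) + 61| < ϵ.
(-4s^2 + 2s - 5) + 61 = -4s^2 + 2s + 56 = (s − 4)(-4s - 14).
So |(-4s^2 + 2s - 5) + 61| = |s − 4|·|-4s - 14|.
Assume first that |s − 4| < 1, so |s| < 5. Then |-4s - 14| ≤ 4·5 + 14 = 34.
Hence |(-4s^2 + 2s - 5) + 61| ≤ 34|s − 4| < ϵ provided |s − 4| < ϵ/34.
Take δ = min(1, ϵ/34). Then 0 < |s − 4| < δ gives both |s − 4| < 1 and |s − 4| < ϵ/34, so |(-4s^2 + 2s - 5) + 61| < ϵ.

δ = min(1, ϵ/34)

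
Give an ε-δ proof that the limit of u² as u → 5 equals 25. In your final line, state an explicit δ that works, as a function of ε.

δ = min(1, ε/11)

Suppose ε > 0. We seek δ > 0 with 0 < |u − 5| < δ ⇒ |u² − 25| < ε.
Factor: u² − 25 = (u − 5)(u + 5), so |u² − 25| = |u − 5|·|u + 5|.
Restrict δ ≤ 1. Then |u − 5| < 1 gives |u| < 6, so by the triangle inequality |u + 5| ≤ 6 + 5 = 11.
Hence |u² − 25| ≤ 11|u − 5|, which is < ε once |u − 5| < ε/11.
Take δ = min(1, ε/11). If 0 < |u − 5| < δ then both bounds hold and |u² − 25| ≤ 11|u − 5| < 11·(ε/11) = ε.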